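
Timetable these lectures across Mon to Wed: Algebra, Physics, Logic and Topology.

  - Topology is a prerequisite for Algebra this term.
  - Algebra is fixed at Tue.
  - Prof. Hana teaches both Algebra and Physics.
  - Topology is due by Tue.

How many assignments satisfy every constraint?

6

Splitting on Physics: it can be Mon (3), Wed (3). Listing each branch's schedules as (Algebra, Logic, Topology):
Physics=Mon: (Tue,Mon,Mon) (Tue,Tue,Mon) (Tue,Wed,Mon) — 3.
Physics=Wed: (Tue,Mon,Mon) (Tue,Tue,Mon) (Tue,Wed,Mon) — 3.
Summing: 3 + 3 = 6.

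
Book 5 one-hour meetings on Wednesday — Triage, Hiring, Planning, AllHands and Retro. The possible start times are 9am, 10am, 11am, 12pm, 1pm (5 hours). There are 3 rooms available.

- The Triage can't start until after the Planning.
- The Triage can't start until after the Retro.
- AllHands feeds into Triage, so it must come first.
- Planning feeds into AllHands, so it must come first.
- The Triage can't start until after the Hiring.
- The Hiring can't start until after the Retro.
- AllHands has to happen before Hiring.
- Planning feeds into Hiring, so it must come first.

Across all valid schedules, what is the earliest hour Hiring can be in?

Precedence pushes Hiring to at least 11am; downstream work caps Hiring at 12pm.
Hiring at 11am is achievable: AllHands -> 10am, Planning -> 9am, Hiring -> 11am, Triage -> 12pm, Retro -> 9am.

11am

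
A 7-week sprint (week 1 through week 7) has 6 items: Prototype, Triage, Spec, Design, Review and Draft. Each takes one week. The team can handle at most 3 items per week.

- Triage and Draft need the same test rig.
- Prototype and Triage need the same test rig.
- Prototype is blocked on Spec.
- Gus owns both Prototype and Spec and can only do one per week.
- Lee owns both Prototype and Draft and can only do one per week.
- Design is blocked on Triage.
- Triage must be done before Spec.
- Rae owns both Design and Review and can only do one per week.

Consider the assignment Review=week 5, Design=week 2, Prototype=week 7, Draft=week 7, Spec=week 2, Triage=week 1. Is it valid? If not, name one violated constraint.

Prototype and Triage need the same test rig — holds.
Triage must be done before Spec — holds.
Rae owns both Design and Review and can only do one per week — holds.
Prototype is blocked on Spec — holds.
Design is blocked on Triage — holds.
Triage and Draft need the same test rig — holds.
Lee owns both Prototype and Draft and can only do one per week — violated.
The team can handle at most 3 items per week — holds.
Gus owns both Prototype and Spec and can only do one per week — holds.

No — it violates: Lee owns both Prototype and Draft and can only do one per week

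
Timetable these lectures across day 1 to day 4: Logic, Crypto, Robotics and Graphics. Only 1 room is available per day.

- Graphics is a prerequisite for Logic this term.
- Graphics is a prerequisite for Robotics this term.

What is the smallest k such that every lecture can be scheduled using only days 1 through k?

4 days

The precedence chain requires at least 2 distinct days.
With at most 1 per day and 4 lectures, at least 4 days are needed.
4 works (last occupied day: day 4): for example Robotics in day 3; Crypto in day 4; Logic in day 2; Graphics in day 1.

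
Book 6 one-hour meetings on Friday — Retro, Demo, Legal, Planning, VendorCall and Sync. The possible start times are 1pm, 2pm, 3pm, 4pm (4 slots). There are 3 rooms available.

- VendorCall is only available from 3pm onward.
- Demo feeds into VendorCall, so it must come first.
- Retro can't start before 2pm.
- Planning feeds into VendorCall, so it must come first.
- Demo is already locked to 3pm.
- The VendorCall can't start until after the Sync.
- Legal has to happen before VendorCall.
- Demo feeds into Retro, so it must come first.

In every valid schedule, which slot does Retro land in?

4pm

Retro is available from 2pm; precedence pushes Retro to at least 4pm.
So Retro is pinned to 4pm.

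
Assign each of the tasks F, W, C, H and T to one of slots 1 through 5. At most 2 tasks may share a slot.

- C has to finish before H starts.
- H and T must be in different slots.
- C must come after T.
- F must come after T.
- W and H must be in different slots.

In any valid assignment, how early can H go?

3

Precedence pushes H to at least 3.
H at 3 is achievable: H in 3, C in 2, W in 1, T in 1, F in 2.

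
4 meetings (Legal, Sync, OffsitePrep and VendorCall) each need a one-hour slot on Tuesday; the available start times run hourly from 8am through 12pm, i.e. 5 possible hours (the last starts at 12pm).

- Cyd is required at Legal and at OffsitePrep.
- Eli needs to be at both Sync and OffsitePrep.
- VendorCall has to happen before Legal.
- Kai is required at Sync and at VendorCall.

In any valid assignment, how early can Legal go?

Precedence pushes Legal to at least 9am.
Legal at 9am is achievable: Legal -> 9am; VendorCall -> 8am; OffsitePrep -> 8am; Sync -> 9am.

9am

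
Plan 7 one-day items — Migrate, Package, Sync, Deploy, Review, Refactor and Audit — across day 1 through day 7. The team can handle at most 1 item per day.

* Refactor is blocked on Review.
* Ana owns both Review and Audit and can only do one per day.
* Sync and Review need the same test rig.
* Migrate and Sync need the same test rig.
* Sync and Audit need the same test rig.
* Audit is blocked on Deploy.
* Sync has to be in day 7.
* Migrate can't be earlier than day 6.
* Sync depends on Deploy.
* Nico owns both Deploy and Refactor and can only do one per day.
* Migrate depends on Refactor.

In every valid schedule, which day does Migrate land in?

Migrate's window is day 6–day 7.
Sync is fixed at day 7, and Migrate can't share a day with Sync.
So Migrate must be day 6.

day 6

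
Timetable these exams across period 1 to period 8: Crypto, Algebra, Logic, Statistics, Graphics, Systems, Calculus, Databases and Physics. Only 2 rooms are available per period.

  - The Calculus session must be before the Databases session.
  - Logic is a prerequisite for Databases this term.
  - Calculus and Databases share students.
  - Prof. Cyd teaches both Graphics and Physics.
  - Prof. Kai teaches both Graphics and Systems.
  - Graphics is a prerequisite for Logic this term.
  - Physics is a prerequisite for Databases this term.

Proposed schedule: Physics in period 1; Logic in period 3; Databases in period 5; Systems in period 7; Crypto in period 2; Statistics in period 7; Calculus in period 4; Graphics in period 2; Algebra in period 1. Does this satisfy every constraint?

Yes

Prof. Cyd teaches both Graphics and Physics — holds.
Graphics is a prerequisite for Logic this term — holds.
Calculus and Databases share students — holds.
The Calculus session must be before the Databases session — holds.
Physics is a prerequisite for Databases this term — holds.
Logic is a prerequisite for Databases this term — holds.
Only 2 rooms are available per period — holds.
Prof. Kai teaches both Graphics and Systems — holds.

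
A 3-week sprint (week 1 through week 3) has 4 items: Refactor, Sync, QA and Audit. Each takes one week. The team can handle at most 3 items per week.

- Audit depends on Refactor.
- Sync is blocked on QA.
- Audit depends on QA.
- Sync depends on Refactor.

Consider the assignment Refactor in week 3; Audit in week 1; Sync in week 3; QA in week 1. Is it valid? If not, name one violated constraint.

Invalid. Audit depends on Refactor.

The team can handle at most 3 items per week — holds.
Sync is blocked on QA — holds.
Sync depends on Refactor — violated.
Audit depends on QA — violated.
Audit depends on Refactor — violated.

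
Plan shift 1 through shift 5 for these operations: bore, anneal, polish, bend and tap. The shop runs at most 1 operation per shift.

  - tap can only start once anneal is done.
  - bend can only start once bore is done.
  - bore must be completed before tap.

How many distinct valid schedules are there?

Splitting on bore: it can be shift 1 (12), shift 2 (9), shift 3 (4). Listing each branch's schedules as (anneal, polish, bend, tap) by shift number:
bore=shift 1: (2,3,4,5) (2,3,5,4) (2,4,3,5) (2,4,5,3) (2,5,3,4) (2,5,4,3) (3,2,4,5) (3,2,5,4) (3,4,2,5) (3,5,2,4) (4,2,3,5) (4,3,2,5) — 12.
bore=shift 2: (1,3,4,5) (1,3,5,4) (1,4,3,5) (1,4,5,3) (1,5,3,4) (1,5,4,3) (3,1,4,5) (3,1,5,4) (4,1,3,5) — 9.
bore=shift 3: (1,2,4,5) (1,2,5,4) (2,1,4,5) (2,1,5,4) — 4.
Summing: 12 + 9 + 4 = 25.

25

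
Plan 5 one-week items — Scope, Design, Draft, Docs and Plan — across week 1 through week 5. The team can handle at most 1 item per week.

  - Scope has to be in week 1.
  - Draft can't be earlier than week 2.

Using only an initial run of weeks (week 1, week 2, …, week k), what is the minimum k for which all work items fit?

With at most 1 per week and 5 work items, at least 5 weeks are needed.
Draft can't be placed before week 2, so the schedule must run through at least week 2.
5 works (last occupied week: week 5): for example Scope in week 1, Plan in week 5, Design in week 3, Docs in week 4, Draft in week 2.

5 weeks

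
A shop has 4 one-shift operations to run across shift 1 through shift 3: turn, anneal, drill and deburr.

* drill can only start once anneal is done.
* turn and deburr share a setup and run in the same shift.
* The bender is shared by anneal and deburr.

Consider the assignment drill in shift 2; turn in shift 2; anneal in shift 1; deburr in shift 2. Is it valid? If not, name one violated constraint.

Yes, all constraints hold

The bender is shared by anneal and deburr — holds.
turn and deburr share a setup and run in the same shift — holds.
drill can only start once anneal is done — holds.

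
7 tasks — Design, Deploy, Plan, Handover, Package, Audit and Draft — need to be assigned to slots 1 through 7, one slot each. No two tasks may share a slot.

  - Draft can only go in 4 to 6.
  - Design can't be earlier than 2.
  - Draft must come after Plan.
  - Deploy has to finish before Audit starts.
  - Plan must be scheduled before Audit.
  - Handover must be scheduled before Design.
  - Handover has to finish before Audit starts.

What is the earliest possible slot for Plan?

Downstream work caps Plan at 5.
Plan at 1 is achievable: Design in 3, Deploy in 5, Draft in 4, Plan in 1, Package in 7, Handover in 2, Audit in 6.

1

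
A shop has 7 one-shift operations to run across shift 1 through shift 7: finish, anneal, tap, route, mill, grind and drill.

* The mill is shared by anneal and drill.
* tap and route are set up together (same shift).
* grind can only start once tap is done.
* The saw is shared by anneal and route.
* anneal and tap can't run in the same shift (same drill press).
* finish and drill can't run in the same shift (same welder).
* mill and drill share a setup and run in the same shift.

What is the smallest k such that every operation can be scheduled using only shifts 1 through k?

The precedence chain requires at least 2 distinct shifts.
2 works (last occupied shift: shift 2): for example route -> shift 1, drill -> shift 1, mill -> shift 1, finish -> shift 2, anneal -> shift 2, tap -> shift 1, grind -> shift 2.

2 shifts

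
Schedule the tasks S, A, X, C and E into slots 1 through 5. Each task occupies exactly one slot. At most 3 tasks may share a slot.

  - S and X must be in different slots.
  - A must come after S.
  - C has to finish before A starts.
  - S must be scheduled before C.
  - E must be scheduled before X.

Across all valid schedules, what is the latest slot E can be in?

4

Downstream work caps E at 4.
E at 4 is achievable: X in 5; C in 2; S in 1; E in 4; A in 3.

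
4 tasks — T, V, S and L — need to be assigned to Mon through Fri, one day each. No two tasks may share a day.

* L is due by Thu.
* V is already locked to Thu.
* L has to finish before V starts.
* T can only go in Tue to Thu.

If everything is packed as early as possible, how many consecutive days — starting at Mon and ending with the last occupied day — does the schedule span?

The precedence chain requires at least 2 distinct days.
With at most 1 per day and 4 tasks, at least 4 days are needed.
V can't be placed before Thu — that is day 4 counting from Mon — so the schedule must run through at least 4 days.
4 works (last occupied day: Thu): for example V -> Thu, T -> Tue, L -> Mon, S -> Wed.

4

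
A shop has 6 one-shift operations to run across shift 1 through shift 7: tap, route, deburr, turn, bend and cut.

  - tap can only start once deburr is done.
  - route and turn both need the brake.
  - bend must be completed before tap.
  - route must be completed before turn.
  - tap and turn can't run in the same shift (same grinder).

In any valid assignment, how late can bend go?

Downstream work caps bend at shift 6.
bend at shift 6 is achievable: bend in shift 6; cut in shift 1; route in shift 1; turn in shift 2; deburr in shift 1; tap in shift 7.

shift 6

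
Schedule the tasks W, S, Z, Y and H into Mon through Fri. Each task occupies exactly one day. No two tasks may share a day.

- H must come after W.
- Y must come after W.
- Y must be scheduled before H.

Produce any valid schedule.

W=Mon; Y=Tue; S=Thu; H=Wed; Z=Fri

Checking: W(Mon) before Y(Tue); Y(Tue) before H(Wed); W(Mon) before H(Wed); max 1 per day (cap 1).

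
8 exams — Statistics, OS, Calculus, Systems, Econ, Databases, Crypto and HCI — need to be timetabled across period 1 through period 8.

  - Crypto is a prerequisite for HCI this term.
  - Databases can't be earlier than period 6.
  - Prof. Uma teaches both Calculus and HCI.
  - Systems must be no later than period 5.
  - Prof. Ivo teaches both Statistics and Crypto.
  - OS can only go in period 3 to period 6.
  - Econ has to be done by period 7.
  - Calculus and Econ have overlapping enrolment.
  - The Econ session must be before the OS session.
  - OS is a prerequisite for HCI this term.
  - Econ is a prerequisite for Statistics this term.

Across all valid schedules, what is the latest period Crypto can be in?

period 7

Downstream work caps Crypto at period 7.
Crypto at period 7 is achievable: Calculus=period 2; Databases=period 6; Crypto=period 7; Econ=period 1; Systems=period 1; Statistics=period 2; HCI=period 8; OS=period 3.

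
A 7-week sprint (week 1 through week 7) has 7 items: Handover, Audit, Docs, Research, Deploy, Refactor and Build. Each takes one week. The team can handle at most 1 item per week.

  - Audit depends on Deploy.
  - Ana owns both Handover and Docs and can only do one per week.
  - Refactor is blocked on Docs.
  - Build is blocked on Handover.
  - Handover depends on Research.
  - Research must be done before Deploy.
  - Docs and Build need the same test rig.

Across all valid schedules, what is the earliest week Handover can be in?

Precedence pushes Handover to at least week 2; downstream work caps Handover at week 6.
Handover at week 2 is achievable: Deploy in week 3; Audit in week 4; Handover in week 2; Refactor in week 6; Docs in week 5; Research in week 1; Build in week 7.

week 2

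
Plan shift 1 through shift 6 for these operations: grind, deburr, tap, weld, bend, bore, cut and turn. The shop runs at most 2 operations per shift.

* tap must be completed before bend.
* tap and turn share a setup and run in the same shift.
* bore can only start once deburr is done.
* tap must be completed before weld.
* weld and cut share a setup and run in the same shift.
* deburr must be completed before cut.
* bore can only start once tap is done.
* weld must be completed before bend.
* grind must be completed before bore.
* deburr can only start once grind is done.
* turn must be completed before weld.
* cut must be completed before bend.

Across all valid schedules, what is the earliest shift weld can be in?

shift 4

Weld must be in the same shift as cut, which can't be before shift 3, so weld is at least shift 3; downstream work caps weld at shift 5.
weld at shift 4 is achievable: cut -> shift 4, weld -> shift 4, deburr -> shift 2, bore -> shift 5, grind -> shift 1, turn -> shift 3, tap -> shift 3, bend -> shift 5.
Nothing earlier works — the capacity limit rule out every shift before shift 4.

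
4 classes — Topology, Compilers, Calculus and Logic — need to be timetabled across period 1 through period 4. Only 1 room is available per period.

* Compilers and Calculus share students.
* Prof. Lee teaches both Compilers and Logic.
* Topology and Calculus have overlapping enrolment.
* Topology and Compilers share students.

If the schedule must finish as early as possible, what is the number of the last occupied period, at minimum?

With at most 1 per period and 4 classes, at least 4 periods are needed.
4 works (last occupied period: period 4): for example Topology -> period 1, Logic -> period 4, Compilers -> period 2, Calculus -> period 3.

period 4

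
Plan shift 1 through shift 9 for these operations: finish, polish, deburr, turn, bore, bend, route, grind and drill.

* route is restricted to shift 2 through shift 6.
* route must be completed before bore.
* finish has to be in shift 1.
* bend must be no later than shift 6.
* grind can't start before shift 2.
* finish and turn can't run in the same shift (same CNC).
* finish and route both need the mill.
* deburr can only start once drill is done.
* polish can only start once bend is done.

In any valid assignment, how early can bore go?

shift 3

Precedence pushes bore to at least shift 3.
bore at shift 3 is achievable: finish=shift 1; deburr=shift 2; drill=shift 1; grind=shift 2; bore=shift 3; polish=shift 2; turn=shift 2; route=shift 2; bend=shift 1.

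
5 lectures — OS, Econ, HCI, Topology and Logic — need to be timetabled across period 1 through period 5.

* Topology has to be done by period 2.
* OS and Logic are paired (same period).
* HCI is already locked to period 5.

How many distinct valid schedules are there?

Splitting on OS: it can be period 1 (10), period 2 (10), period 3 (10), period 4 (10), period 5 (10). Listing each branch's schedules as (Econ, HCI, Topology, Logic) by period number:
OS=period 1: (1,5,1,1) (1,5,2,1) (2,5,1,1) (2,5,2,1) (3,5,1,1) (3,5,2,1) (4,5,1,1) (4,5,2,1) (5,5,1,1) (5,5,2,1) — 10.
OS=period 2: (1,5,1,2) (1,5,2,2) (2,5,1,2) (2,5,2,2) (3,5,1,2) (3,5,2,2) (4,5,1,2) (4,5,2,2) (5,5,1,2) (5,5,2,2) — 10.
OS=period 3: (1,5,1,3) (1,5,2,3) (2,5,1,3) (2,5,2,3) (3,5,1,3) (3,5,2,3) (4,5,1,3) (4,5,2,3) (5,5,1,3) (5,5,2,3) — 10.
OS=period 4: (1,5,1,4) (1,5,2,4) (2,5,1,4) (2,5,2,4) (3,5,1,4) (3,5,2,4) (4,5,1,4) (4,5,2,4) (5,5,1,4) (5,5,2,4) — 10.
OS=period 5: (1,5,1,5) (1,5,2,5) (2,5,1,5) (2,5,2,5) (3,5,1,5) (3,5,2,5) (4,5,1,5) (4,5,2,5) (5,5,1,5) (5,5,2,5) — 10.
Summing: 10 + 10 + 10 + 10 + 10 = 50.

50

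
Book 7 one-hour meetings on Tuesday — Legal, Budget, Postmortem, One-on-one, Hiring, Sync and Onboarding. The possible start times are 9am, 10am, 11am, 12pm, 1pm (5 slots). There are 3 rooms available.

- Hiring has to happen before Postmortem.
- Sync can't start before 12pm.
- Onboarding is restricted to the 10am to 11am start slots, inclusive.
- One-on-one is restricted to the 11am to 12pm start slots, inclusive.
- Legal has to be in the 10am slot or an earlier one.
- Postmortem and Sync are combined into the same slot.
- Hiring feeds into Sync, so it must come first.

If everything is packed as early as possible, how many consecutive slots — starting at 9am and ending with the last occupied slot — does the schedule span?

4 slots

The precedence chain requires at least 2 distinct slots.
With at most 3 per slot and 7 meetings, at least 3 slots are needed.
Sync can't be placed before 12pm — that is slot 4 counting from 9am — so the schedule must run through at least 4 slots.
4 works (last occupied slot: 12pm): for example Postmortem in 12pm; Hiring in 9am; One-on-one in 11am; Onboarding in 10am; Legal in 9am; Sync in 12pm; Budget in 9am.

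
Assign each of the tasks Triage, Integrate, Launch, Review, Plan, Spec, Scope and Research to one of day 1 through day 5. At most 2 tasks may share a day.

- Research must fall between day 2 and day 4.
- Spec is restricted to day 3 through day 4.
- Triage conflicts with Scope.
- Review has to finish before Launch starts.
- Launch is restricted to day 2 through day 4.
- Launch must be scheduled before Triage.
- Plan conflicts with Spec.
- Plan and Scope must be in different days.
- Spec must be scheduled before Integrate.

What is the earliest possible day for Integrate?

day 4

Precedence pushes Integrate to at least day 4.
Integrate at day 4 is achievable: Plan=day 1, Triage=day 3, Scope=day 4, Integrate=day 4, Research=day 2, Launch=day 2, Review=day 1, Spec=day 3.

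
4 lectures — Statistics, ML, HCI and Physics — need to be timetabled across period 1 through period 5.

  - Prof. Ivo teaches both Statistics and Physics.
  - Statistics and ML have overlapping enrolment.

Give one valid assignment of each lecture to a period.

Physics -> period 2; HCI -> period 1; ML -> period 2; Statistics -> period 1

Checking: Statistics(period 1) != ML(period 2); Statistics(period 1) != Physics(period 2).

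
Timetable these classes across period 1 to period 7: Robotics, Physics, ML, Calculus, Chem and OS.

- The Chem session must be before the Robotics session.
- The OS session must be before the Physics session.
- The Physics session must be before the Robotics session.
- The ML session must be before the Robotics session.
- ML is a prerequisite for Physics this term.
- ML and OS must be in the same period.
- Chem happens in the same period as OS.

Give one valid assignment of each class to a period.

Calculus=period 1, ML=period 1, Physics=period 2, Robotics=period 3, OS=period 1, Chem=period 1

Checking: ML(period 1) before Robotics(period 3); OS(period 1) before Physics(period 2); Chem(period 1) before Robotics(period 3); Physics(period 2) before Robotics(period 3); ML(period 1) before Physics(period 2); Chem = OS = period 1; ML = OS = period 1.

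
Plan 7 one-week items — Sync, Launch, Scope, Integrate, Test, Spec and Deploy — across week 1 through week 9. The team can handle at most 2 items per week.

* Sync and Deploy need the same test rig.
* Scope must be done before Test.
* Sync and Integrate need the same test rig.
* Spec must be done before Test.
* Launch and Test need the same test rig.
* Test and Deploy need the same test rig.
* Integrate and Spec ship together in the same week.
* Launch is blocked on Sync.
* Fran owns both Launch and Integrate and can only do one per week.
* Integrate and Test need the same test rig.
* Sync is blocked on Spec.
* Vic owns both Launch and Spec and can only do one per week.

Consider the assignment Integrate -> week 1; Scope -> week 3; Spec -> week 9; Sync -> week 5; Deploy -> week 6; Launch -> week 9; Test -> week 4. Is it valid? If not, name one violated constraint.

No — it violates: Vic owns both Launch and Spec and can only do one per week

Sync is blocked on Spec — violated.
Test and Deploy need the same test rig — holds.
Integrate and Spec ship together in the same week — violated.
Sync and Deploy need the same test rig — holds.
Launch and Test need the same test rig — holds.
Scope must be done before Test — holds.
Fran owns both Launch and Integrate and can only do one per week — holds.
Launch is blocked on Sync — holds.
Sync and Integrate need the same test rig — holds.
Integrate and Test need the same test rig — holds.
Spec must be done before Test — violated.
The team can handle at most 2 items per week — holds.
Vic owns both Launch and Spec and can only do one per week — violated.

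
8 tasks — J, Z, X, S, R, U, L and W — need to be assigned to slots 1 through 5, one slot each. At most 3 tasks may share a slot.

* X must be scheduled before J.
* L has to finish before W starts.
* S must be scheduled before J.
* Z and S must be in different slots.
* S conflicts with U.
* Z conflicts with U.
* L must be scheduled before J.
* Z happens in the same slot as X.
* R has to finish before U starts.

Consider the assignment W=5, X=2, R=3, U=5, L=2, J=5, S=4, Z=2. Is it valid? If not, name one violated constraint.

Valid

X must be scheduled before J — holds.
S must be scheduled before J — holds.
At most 3 tasks may share a slot — holds.
R has to finish before U starts — holds.
Z conflicts with U — holds.
Z happens in the same slot as X — holds.
Z and S must be in different slots — holds.
L must be scheduled before J — holds.
L has to finish before W starts — holds.
S conflicts with U — holds.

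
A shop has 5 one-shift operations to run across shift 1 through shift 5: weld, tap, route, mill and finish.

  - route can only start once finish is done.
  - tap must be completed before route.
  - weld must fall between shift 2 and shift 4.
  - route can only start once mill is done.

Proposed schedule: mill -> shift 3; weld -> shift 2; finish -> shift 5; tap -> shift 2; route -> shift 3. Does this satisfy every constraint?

No — it violates: route can only start once finish is done

weld must fall between shift 2 and shift 4 — holds.
route can only start once finish is done — violated.
tap must be completed before route — holds.
route can only start once mill is done — violated.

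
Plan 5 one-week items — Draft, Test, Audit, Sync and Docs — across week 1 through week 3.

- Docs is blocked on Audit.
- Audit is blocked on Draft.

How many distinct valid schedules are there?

9

Splitting on Test: it can be week 1 (3), week 2 (3), week 3 (3). Listing each branch's schedules as (Draft, Audit, Sync, Docs) by week number:
Test=week 1: (1,2,1,3) (1,2,2,3) (1,2,3,3) — 3.
Test=week 2: (1,2,1,3) (1,2,2,3) (1,2,3,3) — 3.
Test=week 3: (1,2,1,3) (1,2,2,3) (1,2,3,3) — 3.
Summing: 3 + 3 + 3 = 9.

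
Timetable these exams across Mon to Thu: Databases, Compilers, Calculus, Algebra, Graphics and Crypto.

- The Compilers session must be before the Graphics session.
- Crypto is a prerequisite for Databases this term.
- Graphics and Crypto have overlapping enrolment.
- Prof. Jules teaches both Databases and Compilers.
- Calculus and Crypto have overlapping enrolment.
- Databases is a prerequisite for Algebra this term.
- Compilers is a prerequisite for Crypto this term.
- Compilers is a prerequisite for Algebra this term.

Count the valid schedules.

Splitting on Calculus: it can be Mon (2), Wed (2), Thu (2). Listing each branch's schedules as (Databases, Compilers, Algebra, Graphics, Crypto):
Calculus=Mon: (Wed,Mon,Thu,Wed,Tue) (Wed,Mon,Thu,Thu,Tue) — 2.
Calculus=Wed: (Wed,Mon,Thu,Wed,Tue) (Wed,Mon,Thu,Thu,Tue) — 2.
Calculus=Thu: (Wed,Mon,Thu,Wed,Tue) (Wed,Mon,Thu,Thu,Tue) — 2.
Summing: 2 + 2 + 2 = 6.

6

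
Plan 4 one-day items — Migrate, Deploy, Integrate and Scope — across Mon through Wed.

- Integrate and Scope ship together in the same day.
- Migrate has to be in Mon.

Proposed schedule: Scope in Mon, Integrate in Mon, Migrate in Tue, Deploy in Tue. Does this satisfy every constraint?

Migrate has to be in Mon — violated.
Integrate and Scope ship together in the same day — holds.

No — it violates: Migrate has to be in Mon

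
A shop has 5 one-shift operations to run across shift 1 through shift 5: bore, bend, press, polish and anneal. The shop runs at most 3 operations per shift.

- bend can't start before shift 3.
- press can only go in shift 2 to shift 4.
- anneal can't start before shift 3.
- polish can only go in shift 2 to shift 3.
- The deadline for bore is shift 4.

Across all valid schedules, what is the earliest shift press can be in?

Press is available from shift 2; press's own window allows nothing later than shift 4.
press at shift 2 is achievable: polish=shift 2, bend=shift 3, bore=shift 1, anneal=shift 3, press=shift 2.

shift 2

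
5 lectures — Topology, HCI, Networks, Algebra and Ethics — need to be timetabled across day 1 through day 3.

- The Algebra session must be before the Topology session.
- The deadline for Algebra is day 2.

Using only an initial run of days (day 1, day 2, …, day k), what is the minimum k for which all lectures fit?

The precedence chain requires at least 2 distinct days.
2 works (last occupied day: day 2): for example Ethics=day 1, Topology=day 2, Algebra=day 1, Networks=day 1, HCI=day 1.

2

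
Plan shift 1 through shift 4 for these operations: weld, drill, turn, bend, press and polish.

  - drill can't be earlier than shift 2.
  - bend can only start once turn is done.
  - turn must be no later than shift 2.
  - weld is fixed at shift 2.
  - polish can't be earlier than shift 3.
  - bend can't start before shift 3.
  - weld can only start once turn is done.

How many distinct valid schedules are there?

Splitting on drill: it can be shift 2 (16), shift 3 (16), shift 4 (16). Listing each branch's schedules as (weld, turn, bend, press, polish) by shift number:
drill=shift 2: (2,1,3,1,3) (2,1,3,1,4) (2,1,3,2,3) (2,1,3,2,4) (2,1,3,3,3) (2,1,3,3,4) (2,1,3,4,3) (2,1,3,4,4) (2,1,4,1,3) (2,1,4,1,4) (2,1,4,2,3) (2,1,4,2,4) (2,1,4,3,3) (2,1,4,3,4) (2,1,4,4,3) (2,1,4,4,4) — 16.
drill=shift 3: (2,1,3,1,3) (2,1,3,1,4) (2,1,3,2,3) (2,1,3,2,4) (2,1,3,3,3) (2,1,3,3,4) (2,1,3,4,3) (2,1,3,4,4) (2,1,4,1,3) (2,1,4,1,4) (2,1,4,2,3) (2,1,4,2,4) (2,1,4,3,3) (2,1,4,3,4) (2,1,4,4,3) (2,1,4,4,4) — 16.
drill=shift 4: (2,1,3,1,3) (2,1,3,1,4) (2,1,3,2,3) (2,1,3,2,4) (2,1,3,3,3) (2,1,3,3,4) (2,1,3,4,3) (2,1,3,4,4) (2,1,4,1,3) (2,1,4,1,4) (2,1,4,2,3) (2,1,4,2,4) (2,1,4,3,3) (2,1,4,3,4) (2,1,4,4,3) (2,1,4,4,4) — 16.
Summing: 16 + 16 + 16 = 48.

48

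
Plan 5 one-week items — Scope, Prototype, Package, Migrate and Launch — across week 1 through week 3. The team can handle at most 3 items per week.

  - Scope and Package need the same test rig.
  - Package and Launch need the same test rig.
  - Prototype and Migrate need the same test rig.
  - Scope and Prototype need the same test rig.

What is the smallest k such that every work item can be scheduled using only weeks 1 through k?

2

With at most 3 per week and 5 work items, at least 2 weeks are needed.
2 works (last occupied week: week 2): for example Scope=week 1; Launch=week 1; Migrate=week 1; Package=week 2; Prototype=week 2.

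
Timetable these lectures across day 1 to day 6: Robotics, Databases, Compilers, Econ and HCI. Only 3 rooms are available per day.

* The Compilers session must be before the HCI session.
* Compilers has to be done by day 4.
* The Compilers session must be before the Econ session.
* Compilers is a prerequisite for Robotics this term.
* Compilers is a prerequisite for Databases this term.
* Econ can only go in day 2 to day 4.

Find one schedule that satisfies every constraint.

Compilers=day 1; HCI=day 3; Robotics=day 2; Econ=day 2; Databases=day 2

Checking: Compilers(day 1) before Econ(day 2); Compilers(day 1) before HCI(day 3); Compilers(day 1) before Databases(day 2); Compilers(day 1) before Robotics(day 2); Econ=day 2 in [day 2,day 4]; Compilers=day 1 in [day 1,day 4]; max 3 per day (cap 3).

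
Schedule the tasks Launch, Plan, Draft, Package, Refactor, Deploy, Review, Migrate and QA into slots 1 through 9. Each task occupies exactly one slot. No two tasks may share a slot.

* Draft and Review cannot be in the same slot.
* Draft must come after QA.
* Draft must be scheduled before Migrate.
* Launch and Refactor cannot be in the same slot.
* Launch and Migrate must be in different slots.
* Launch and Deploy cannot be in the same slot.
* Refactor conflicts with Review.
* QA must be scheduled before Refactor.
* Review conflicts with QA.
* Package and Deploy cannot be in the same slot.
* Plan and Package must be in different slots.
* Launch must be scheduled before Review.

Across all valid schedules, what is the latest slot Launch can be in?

8

Downstream work caps Launch at 8.
Launch at 8 is achievable: Launch -> 8; Review -> 9; Draft -> 2; QA -> 1; Plan -> 5; Migrate -> 4; Package -> 6; Refactor -> 3; Deploy -> 7.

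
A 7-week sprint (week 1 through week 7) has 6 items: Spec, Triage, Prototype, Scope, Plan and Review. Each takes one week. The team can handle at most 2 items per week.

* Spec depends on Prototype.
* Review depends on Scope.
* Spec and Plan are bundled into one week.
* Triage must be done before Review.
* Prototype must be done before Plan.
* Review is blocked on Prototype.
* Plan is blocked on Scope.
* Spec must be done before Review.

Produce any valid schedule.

Triage in week 3, Prototype in week 1, Spec in week 2, Plan in week 2, Scope in week 1, Review in week 4

Checking: Spec(week 2) before Review(week 4); Prototype(week 1) before Plan(week 2); Triage(week 3) before Review(week 4); Scope(week 1) before Plan(week 2); Prototype(week 1) before Review(week 4); Prototype(week 1) before Spec(week 2); Scope(week 1) before Review(week 4); Spec = Plan = week 2; max 2 per week (cap 2).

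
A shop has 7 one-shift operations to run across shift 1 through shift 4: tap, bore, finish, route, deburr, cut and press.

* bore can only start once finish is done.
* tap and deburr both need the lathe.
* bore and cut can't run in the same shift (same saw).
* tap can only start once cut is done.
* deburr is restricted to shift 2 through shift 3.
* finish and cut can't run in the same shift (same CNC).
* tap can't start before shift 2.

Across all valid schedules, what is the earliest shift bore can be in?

Precedence pushes bore to at least shift 2.
bore at shift 2 is achievable: bore=shift 2; tap=shift 4; cut=shift 3; deburr=shift 2; finish=shift 1; route=shift 1; press=shift 1.

shift 2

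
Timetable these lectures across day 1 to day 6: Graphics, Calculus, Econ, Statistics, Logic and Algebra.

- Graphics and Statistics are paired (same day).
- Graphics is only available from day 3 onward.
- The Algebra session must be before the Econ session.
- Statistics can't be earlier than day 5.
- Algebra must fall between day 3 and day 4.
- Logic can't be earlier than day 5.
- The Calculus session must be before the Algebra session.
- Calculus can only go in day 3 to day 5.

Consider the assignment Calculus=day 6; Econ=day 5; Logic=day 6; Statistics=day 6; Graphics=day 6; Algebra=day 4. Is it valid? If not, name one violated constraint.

The Algebra session must be before the Econ session — holds.
Calculus can only go in day 3 to day 5 — violated.
Graphics is only available from day 3 onward — holds.
Statistics can't be earlier than day 5 — holds.
The Calculus session must be before the Algebra session — violated.
Algebra must fall between day 3 and day 4 — holds.
Graphics and Statistics are paired (same day) — holds.
Logic can't be earlier than day 5 — holds.

No. Calculus can only go in day 3 to day 5 is not satisfied.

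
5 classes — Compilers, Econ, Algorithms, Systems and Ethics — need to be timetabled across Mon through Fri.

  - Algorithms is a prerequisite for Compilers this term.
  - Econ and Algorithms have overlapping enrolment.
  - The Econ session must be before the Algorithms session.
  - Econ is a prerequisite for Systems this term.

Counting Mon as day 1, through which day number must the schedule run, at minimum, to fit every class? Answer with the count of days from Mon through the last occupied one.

3 days

The precedence chain requires at least 3 distinct days.
3 works (last occupied day: Wed): for example Ethics=Mon; Compilers=Wed; Algorithms=Tue; Econ=Mon; Systems=Tue.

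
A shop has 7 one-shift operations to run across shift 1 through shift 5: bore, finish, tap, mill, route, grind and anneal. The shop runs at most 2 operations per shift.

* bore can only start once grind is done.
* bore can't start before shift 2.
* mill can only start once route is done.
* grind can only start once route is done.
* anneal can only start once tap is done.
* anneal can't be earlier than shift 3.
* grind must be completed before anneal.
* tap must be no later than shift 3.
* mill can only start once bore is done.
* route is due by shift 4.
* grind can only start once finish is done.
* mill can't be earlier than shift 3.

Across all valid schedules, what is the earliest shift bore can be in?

shift 3

Bore is available from shift 2; precedence pushes bore to at least shift 3; downstream work caps bore at shift 4.
bore at shift 3 is achievable: grind -> shift 2; finish -> shift 1; bore -> shift 3; anneal -> shift 3; mill -> shift 4; route -> shift 1; tap -> shift 2.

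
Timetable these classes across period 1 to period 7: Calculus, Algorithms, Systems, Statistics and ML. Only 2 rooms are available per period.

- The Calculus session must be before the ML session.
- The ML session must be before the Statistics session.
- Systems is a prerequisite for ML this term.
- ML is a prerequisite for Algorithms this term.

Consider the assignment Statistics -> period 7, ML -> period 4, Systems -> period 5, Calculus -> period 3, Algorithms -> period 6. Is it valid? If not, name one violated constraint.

No — it violates: Systems is a prerequisite for ML this term

ML is a prerequisite for Algorithms this term — holds.
The Calculus session must be before the ML session — holds.
The ML session must be before the Statistics session — holds.
Systems is a prerequisite for ML this term — violated.
Only 2 rooms are available per period — holds.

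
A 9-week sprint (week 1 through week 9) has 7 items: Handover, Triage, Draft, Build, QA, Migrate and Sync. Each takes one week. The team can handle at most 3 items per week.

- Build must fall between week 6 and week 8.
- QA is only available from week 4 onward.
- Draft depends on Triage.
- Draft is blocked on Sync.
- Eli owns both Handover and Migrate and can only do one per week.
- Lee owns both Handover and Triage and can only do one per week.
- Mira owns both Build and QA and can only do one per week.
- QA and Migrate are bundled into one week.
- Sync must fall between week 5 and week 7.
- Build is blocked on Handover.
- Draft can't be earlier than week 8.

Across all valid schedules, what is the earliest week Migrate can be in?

Migrate must be in the same week as QA, which can't be before week 4, so Migrate is at least week 4.
Migrate at week 4 is achievable: Triage=week 2; Migrate=week 4; Draft=week 8; Sync=week 5; Handover=week 1; QA=week 4; Build=week 6.

week 4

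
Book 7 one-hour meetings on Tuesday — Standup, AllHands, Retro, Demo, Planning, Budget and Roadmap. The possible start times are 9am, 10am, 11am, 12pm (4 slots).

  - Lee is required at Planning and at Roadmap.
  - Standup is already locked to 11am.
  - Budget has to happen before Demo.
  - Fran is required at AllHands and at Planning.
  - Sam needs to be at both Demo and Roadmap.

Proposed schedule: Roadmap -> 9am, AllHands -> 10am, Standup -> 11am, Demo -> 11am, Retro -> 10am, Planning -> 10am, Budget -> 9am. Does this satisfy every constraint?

No. Fran is required at AllHands and at Planning is not satisfied.

Lee is required at Planning and at Roadmap — holds.
Sam needs to be at both Demo and Roadmap — holds.
Standup is already locked to 11am — holds.
Fran is required at AllHands and at Planning — violated.
Budget has to happen before Demo — holds.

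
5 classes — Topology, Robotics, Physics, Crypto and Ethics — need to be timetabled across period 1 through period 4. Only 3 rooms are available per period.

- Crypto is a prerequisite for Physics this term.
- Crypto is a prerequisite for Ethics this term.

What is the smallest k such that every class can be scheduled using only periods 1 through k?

The precedence chain requires at least 2 distinct periods.
With at most 3 per period and 5 classes, at least 2 periods are needed.
2 works (last occupied period: period 2): for example Physics in period 2; Topology in period 1; Crypto in period 1; Robotics in period 1; Ethics in period 2.

2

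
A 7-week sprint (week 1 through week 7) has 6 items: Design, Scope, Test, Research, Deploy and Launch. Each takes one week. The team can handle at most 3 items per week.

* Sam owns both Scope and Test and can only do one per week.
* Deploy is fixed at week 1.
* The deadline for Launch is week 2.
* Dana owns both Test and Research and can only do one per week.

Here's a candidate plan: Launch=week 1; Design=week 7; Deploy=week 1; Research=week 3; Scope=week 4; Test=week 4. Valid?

No — it violates: Sam owns both Scope and Test and can only do one per week

The team can handle at most 3 items per week — holds.
Dana owns both Test and Research and can only do one per week — holds.
Deploy is fixed at week 1 — holds.
The deadline for Launch is week 2 — holds.
Sam owns both Scope and Test and can only do one per week — violated.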